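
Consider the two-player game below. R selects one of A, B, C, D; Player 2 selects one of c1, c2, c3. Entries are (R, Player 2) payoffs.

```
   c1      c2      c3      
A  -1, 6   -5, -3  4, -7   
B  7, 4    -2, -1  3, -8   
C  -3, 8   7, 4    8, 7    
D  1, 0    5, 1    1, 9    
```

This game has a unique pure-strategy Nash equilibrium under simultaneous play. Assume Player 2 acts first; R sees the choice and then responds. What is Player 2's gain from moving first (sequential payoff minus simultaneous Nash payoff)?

Backward induction with Player 2 moving first.
- c1 → R plays B (best of -1, 7, -3, 1); Player 2 gets 4.
- c2 → R plays C (best of -5, -2, 7, 5); Player 2 gets 4.
- c3 → R plays C (best of 4, 3, 8, 1); Player 2 gets 7.
Maximizing over 4, 4, 7, Player 2 chooses c3. Subgame-perfect outcome: (C, c3) with payoffs (8, 7).
Under simultaneous play:
R's best replies: c1→B; c2→C; c3→C.
Player 2's best replies: A→c1; B→c1; C→c1; D→c3.
Only (B, c1) has each player best-responding; Nash payoffs (7, 4).
Player 2's commitment gain: 7 − 4 = 3.

3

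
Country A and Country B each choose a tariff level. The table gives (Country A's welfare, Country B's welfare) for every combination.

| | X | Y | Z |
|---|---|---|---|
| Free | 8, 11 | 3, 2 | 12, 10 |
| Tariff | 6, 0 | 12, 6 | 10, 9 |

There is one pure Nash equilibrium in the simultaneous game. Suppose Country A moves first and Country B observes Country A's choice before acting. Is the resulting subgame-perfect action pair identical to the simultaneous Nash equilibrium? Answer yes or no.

no

Solve by backward induction (Country A leads).
- Free: Country B compares 11, 2, 10 and picks X; Country A would get 8.
- Tariff: Country B compares 0, 6, 9 and picks Z; Country A would get 10.
Among 8, 10, the best is 10 at Tariff. Subgame-perfect outcome: (Tariff, Z) with payoffs (10, 9).
For the simultaneous game, intersect best replies.
Country A's best replies: X→Free; Y→Tariff; Z→Free.
Country B's best replies: Free→X; Tariff→Z.
Only (Free, X) has each player best-responding; Nash payoffs (8, 11).
Sequential outcome (Tariff, Z) differs from the Nash profile (Free, X).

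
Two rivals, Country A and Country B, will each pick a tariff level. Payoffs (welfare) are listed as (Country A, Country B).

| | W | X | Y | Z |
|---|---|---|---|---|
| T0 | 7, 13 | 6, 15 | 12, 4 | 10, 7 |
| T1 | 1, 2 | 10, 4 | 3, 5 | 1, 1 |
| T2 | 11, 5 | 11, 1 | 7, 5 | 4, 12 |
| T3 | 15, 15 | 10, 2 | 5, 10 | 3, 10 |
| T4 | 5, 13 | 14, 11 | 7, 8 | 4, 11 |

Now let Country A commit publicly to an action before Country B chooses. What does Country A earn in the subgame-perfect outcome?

15

Solve by backward induction (Country A leads).
- T0 → Country B plays X (best of 13, 15, 4, 7); Country A gets 6.
- T1 → Country B plays Y (best of 2, 4, 5, 1); Country A gets 3.
- T2 → Country B plays Z (best of 5, 1, 5, 12); Country A gets 4.
- T3 → Country B plays W (best of 15, 2, 10, 10); Country A gets 15.
- T4 → Country B plays W (best of 13, 11, 8, 11); Country A gets 5.
Among 6, 3, 4, 15, 5, the best is 15 at T3. Subgame-perfect outcome: (T3, W) with payoffs (15, 15).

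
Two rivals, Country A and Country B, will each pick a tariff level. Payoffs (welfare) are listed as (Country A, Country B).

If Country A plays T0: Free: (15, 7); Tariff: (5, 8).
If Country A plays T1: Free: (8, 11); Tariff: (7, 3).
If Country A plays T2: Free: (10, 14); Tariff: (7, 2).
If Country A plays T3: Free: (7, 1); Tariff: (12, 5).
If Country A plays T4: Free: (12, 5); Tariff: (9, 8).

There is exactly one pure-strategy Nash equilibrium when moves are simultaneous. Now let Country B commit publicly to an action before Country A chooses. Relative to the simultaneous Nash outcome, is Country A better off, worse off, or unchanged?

better off

Work backward from Country A's decision.
- Free: BR = T0, leader payoff 7.
- Tariff: BR = T3, leader payoff 5.
Among 7, 5, the best is 7 at Free. Subgame-perfect outcome: (T0, Free) with payoffs (15, 7).
For the simultaneous game, intersect best replies.
Country A's best replies: Free→T0; Tariff→T3.
Country B's best replies: T0→Tariff; T1→Free; T2→Free; T3→Tariff; T4→Tariff.
Only (T3, Tariff) has each player best-responding; Nash payoffs (12, 5).
Country A earns 15 sequentially versus 12 at the Nash outcome: better off.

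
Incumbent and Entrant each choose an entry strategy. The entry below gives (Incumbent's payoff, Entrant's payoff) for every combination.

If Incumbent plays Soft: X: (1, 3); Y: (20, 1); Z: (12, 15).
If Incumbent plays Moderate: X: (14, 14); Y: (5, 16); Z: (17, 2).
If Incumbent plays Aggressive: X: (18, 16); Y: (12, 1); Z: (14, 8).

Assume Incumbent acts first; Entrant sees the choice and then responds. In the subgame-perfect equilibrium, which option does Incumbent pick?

Backward induction with Incumbent moving first.
- Soft: Entrant compares 3, 1, 15 and picks Z; Incumbent would get 12.
- Moderate: Entrant compares 14, 16, 2 and picks Y; Incumbent would get 5.
- Aggressive: Entrant compares 16, 1, 8 and picks X; Incumbent would get 18.
Incumbent's induced payoffs are 12, 5, 18, so Incumbent commits to Aggressive. Subgame-perfect outcome: (Aggressive, X) with payoffs (18, 16).

Aggressive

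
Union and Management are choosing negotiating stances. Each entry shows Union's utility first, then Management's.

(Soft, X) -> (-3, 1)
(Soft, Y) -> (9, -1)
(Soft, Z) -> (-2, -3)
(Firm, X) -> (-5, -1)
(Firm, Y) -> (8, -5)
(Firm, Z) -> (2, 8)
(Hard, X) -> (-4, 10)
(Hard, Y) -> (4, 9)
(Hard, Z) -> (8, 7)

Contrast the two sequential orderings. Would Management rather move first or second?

If Union leads: Management's best replies are Soft→X, Firm→Z, Hard→X; Union's induced payoffs -3, 2, -4; outcome (Firm, Z), payoffs (2, 8).
If Management leads: Union's best replies are X→Soft, Y→Soft, Z→Hard; Management's induced payoffs 1, -1, 7; outcome (Hard, Z), payoffs (8, 7).
Management gets 7 moving first and 8 moving second, so Management prefers to move second.

second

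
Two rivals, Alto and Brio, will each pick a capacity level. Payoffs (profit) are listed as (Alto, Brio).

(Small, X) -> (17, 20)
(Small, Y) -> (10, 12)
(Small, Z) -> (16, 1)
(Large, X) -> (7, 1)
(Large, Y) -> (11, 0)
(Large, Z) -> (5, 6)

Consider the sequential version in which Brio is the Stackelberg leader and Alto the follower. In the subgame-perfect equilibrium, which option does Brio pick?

Work backward from Alto's decision.
- X: BR = Small, leader payoff 20.
- Y: BR = Large, leader payoff 0.
- Z: BR = Small, leader payoff 1.
Brio's induced payoffs are 20, 0, 1, so Brio commits to X. Subgame-perfect outcome: (Small, X) with payoffs (17, 20).

X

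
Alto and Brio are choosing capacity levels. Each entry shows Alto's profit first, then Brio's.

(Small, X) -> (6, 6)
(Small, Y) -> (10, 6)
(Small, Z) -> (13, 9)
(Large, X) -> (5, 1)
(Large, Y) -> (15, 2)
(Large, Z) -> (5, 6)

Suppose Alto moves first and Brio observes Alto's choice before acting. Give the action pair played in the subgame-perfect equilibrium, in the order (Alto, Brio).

Solve by backward induction (Alto leads).
- Small: BR = Z, leader payoff 13.
- Large: BR = Z, leader payoff 5.
Maximizing over 13, 5, Alto chooses Small. Subgame-perfect outcome: (Small, Z) with payoffs (13, 9).

(Small, Z)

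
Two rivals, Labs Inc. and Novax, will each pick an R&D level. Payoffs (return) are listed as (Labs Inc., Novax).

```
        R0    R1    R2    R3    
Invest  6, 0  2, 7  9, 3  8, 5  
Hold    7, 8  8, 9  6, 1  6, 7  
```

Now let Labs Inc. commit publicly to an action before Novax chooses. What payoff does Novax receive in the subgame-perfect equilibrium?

9

Work backward from Novax's decision.
- Invest: Novax compares 0, 7, 3, 5 and picks R1; Labs Inc. would get 2.
- Hold: Novax compares 8, 9, 1, 7 and picks R1; Labs Inc. would get 8.
Labs Inc.'s induced payoffs are 2, 8, so Labs Inc. commits to Hold. Subgame-perfect outcome: (Hold, R1) with payoffs (8, 9).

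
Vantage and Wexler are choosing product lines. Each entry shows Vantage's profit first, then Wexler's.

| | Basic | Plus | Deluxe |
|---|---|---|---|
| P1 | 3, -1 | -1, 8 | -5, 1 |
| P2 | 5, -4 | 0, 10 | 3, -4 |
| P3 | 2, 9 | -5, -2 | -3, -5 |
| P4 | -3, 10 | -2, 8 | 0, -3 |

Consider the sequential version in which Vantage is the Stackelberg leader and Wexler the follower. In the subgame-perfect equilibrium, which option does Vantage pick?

Work backward from Wexler's decision.
- P1: BR = Plus, leader payoff -1.
- P2: BR = Plus, leader payoff 0.
- P3: BR = Basic, leader payoff 2.
- P4: BR = Basic, leader payoff -3.
Among -1, 0, 2, -3, the best is 2 at P3. Subgame-perfect outcome: (P3, Basic) with payoffs (2, 9).

P3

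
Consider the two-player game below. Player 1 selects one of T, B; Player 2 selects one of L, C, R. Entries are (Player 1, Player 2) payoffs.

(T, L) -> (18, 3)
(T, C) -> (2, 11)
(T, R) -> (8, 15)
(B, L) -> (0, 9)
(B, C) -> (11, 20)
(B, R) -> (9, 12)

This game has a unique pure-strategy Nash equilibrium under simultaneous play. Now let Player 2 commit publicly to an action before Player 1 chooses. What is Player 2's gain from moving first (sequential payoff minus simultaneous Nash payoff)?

Work backward from Player 1's decision.
- L → Player 1 plays T (best of 18, 0); Player 2 gets 3.
- C → Player 1 plays B (best of 2, 11); Player 2 gets 20.
- R → Player 1 plays B (best of 8, 9); Player 2 gets 12.
Among 3, 20, 12, the best is 20 at C. Subgame-perfect outcome: (B, C) with payoffs (11, 20).
Now find the simultaneous Nash equilibrium.
Player 1's best replies: L→T; C→B; R→B.
Player 2's best replies: T→R; B→C.
Only (B, C) has each player best-responding; Nash payoffs (11, 20).
Player 2's commitment gain: 20 − 20 = 0.

0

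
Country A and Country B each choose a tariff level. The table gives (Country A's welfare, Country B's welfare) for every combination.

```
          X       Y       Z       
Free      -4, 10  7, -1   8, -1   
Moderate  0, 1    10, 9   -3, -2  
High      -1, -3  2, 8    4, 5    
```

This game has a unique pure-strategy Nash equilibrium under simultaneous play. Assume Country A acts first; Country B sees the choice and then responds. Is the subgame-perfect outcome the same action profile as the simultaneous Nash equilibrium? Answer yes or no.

yes

Country B best-responds to each possible Country A move:
- Free → Country B plays X (best of 10, -1, -1); Country A gets -4.
- Moderate → Country B plays Y (best of 1, 9, -2); Country A gets 10.
- High → Country B plays Y (best of -3, 8, 5); Country A gets 2.
Country A's induced payoffs are -4, 10, 2, so Country A commits to Moderate. Subgame-perfect outcome: (Moderate, Y) with payoffs (10, 9).
Now find the simultaneous Nash equilibrium.
Country A's best replies: X→Moderate; Y→Moderate; Z→Free.
Country B's best replies: Free→X; Moderate→Y; High→Y.
The unique mutual best reply is (Moderate, Y), giving (10, 9).
Sequential outcome (Moderate, Y) coincides with the Nash profile (Moderate, Y).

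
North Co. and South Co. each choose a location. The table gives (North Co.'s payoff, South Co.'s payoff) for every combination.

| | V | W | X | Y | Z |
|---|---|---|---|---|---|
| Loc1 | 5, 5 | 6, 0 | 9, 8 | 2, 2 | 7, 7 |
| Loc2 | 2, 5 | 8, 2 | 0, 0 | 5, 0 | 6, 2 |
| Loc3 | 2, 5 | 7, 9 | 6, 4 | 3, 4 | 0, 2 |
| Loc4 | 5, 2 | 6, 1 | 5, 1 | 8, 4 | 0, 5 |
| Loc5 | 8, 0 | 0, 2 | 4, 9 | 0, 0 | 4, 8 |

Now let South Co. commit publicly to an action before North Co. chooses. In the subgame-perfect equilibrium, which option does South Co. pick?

X

North Co. best-responds to each possible South Co. move:
- V: BR = Loc5, leader payoff 0.
- W: BR = Loc2, leader payoff 2.
- X: BR = Loc1, leader payoff 8.
- Y: BR = Loc4, leader payoff 4.
- Z: BR = Loc1, leader payoff 7.
Among 0, 2, 8, 4, 7, the best is 8 at X. Subgame-perfect outcome: (Loc1, X) with payoffs (9, 8).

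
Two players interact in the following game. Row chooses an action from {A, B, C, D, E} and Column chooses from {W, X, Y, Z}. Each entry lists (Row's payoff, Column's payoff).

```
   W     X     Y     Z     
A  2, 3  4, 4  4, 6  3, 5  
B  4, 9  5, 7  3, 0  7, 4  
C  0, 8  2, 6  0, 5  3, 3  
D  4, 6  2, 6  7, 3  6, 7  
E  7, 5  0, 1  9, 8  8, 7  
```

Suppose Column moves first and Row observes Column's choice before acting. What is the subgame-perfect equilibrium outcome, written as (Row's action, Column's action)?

(E, Y)

Backward induction with Column moving first.
- W → Row plays E (best of 2, 4, 0, 4, 7); Column gets 5.
- X → Row plays B (best of 4, 5, 2, 2, 0); Column gets 7.
- Y → Row plays E (best of 4, 3, 0, 7, 9); Column gets 8.
- Z → Row plays E (best of 3, 7, 3, 6, 8); Column gets 7.
Column's induced payoffs are 5, 7, 8, 7, so Column commits to Y. Subgame-perfect outcome: (E, Y) with payoffs (9, 8).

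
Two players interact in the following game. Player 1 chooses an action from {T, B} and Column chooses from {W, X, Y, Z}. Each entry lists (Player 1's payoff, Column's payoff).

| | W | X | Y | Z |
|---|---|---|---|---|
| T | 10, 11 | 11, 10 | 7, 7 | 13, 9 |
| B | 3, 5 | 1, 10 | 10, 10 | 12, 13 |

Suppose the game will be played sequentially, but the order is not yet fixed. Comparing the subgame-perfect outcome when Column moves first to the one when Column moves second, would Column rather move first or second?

second

If Player 1 leads: Column's best replies are T→W, B→Z; Player 1's induced payoffs 10, 12; outcome (B, Z), payoffs (12, 13).
If Column leads: Player 1's best replies are W→T, X→T, Y→B, Z→T; Column's induced payoffs 11, 10, 10, 9; outcome (T, W), payoffs (10, 11).
Column gets 11 moving first and 13 moving second, so Column prefers to move second.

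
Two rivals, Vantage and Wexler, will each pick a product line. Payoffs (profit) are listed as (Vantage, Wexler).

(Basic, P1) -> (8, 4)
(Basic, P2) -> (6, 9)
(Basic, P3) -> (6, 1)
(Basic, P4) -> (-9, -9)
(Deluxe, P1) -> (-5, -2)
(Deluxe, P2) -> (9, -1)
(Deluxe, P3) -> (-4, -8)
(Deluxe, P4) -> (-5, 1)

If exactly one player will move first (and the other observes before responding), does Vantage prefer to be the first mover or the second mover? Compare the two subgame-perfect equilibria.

second

If Vantage leads: Wexler's best replies are Basic→P2, Deluxe→P4; Vantage's induced payoffs 6, -5; outcome (Basic, P2), payoffs (6, 9).
If Wexler leads: Vantage's best replies are P1→Basic, P2→Deluxe, P3→Basic, P4→Deluxe; Wexler's induced payoffs 4, -1, 1, 1; outcome (Basic, P1), payoffs (8, 4).
Vantage gets 6 moving first and 8 moving second, so Vantage prefers to move second.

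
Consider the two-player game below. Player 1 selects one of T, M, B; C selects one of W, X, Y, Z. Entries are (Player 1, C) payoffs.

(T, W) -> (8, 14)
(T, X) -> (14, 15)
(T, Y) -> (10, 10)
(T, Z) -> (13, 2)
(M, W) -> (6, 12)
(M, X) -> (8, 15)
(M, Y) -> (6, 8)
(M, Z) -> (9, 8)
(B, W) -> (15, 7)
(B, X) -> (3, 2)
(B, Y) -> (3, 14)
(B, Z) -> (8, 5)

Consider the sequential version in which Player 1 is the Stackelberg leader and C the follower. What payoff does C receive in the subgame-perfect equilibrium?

C best-responds to each possible Player 1 move:
- T: BR = X, leader payoff 14.
- M: BR = X, leader payoff 8.
- B: BR = Y, leader payoff 3.
Maximizing over 14, 8, 3, Player 1 chooses T. Subgame-perfect outcome: (T, X) with payoffs (14, 15).

15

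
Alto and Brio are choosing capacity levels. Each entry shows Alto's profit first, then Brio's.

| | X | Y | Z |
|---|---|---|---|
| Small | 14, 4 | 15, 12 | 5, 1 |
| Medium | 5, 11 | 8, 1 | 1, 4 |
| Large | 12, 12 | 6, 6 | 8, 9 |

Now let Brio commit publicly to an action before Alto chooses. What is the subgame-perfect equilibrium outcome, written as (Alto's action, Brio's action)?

(Small, Y)

Backward induction with Brio moving first.
- X: BR = Small, leader payoff 4.
- Y: BR = Small, leader payoff 12.
- Z: BR = Large, leader payoff 9.
Maximizing over 4, 12, 9, Brio chooses Y. Subgame-perfect outcome: (Small, Y) with payoffs (15, 12).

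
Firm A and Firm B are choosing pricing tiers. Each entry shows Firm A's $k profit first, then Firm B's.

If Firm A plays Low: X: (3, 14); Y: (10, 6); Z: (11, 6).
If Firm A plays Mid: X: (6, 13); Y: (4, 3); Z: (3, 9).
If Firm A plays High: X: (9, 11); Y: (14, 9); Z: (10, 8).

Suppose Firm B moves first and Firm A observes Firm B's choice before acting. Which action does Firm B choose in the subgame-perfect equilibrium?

Solve by backward induction (Firm B leads).
- X: Firm A compares 3, 6, 9 and picks High; Firm B would get 11.
- Y: Firm A compares 10, 4, 14 and picks High; Firm B would get 9.
- Z: Firm A compares 11, 3, 10 and picks Low; Firm B would get 6.
Among 11, 9, 6, the best is 11 at X. Subgame-perfect outcome: (High, X) with payoffs (9, 11).

X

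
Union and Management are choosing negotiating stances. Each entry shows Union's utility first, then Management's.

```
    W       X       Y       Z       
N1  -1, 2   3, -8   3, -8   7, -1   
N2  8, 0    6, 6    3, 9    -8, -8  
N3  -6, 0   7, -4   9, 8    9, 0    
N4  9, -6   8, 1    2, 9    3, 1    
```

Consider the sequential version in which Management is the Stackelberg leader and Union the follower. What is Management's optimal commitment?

Y

Work backward from Union's decision.
- W → Union plays N4 (best of -1, 8, -6, 9); Management gets -6.
- X → Union plays N4 (best of 3, 6, 7, 8); Management gets 1.
- Y → Union plays N3 (best of 3, 3, 9, 2); Management gets 8.
- Z → Union plays N3 (best of 7, -8, 9, 3); Management gets 0.
Management's induced payoffs are -6, 1, 8, 0, so Management commits to Y. Subgame-perfect outcome: (N3, Y) with payoffs (9, 8).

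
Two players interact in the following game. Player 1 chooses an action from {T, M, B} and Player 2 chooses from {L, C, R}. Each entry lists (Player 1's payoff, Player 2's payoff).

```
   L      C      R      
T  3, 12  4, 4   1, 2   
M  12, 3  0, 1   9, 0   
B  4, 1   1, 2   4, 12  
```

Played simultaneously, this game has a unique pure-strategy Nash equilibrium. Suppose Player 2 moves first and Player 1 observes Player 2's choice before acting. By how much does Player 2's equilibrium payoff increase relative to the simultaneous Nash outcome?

Backward induction with Player 2 moving first.
- L: Player 1 compares 3, 12, 4 and picks M; Player 2 would get 3.
- C: Player 1 compares 4, 0, 1 and picks T; Player 2 would get 4.
- R: Player 1 compares 1, 9, 4 and picks M; Player 2 would get 0.
Among 3, 4, 0, the best is 4 at C. Subgame-perfect outcome: (T, C) with payoffs (4, 4).
For the simultaneous game, intersect best replies.
Player 1's best replies: L→M; C→T; R→M.
Player 2's best replies: T→L; M→L; B→R.
The unique mutual best reply is (M, L), giving (12, 3).
Player 2's commitment gain: 4 − 3 = 1.

1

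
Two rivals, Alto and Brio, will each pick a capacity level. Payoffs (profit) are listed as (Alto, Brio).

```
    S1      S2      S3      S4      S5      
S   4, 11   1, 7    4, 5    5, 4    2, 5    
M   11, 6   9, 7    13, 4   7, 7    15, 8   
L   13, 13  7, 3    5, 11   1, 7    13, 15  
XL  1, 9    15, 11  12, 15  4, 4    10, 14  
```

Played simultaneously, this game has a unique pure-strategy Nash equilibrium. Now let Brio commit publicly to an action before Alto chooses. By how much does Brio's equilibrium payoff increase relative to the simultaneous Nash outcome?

5

Work backward from Alto's decision.
- S1: BR = L, leader payoff 13.
- S2: BR = XL, leader payoff 11.
- S3: BR = M, leader payoff 4.
- S4: BR = M, leader payoff 7.
- S5: BR = M, leader payoff 8.
Brio's induced payoffs are 13, 11, 4, 7, 8, so Brio commits to S1. Subgame-perfect outcome: (L, S1) with payoffs (13, 13).
Now find the simultaneous Nash equilibrium.
Alto's best replies: S1→L; S2→XL; S3→M; S4→M; S5→M.
Brio's best replies: S→S1; M→S5; L→S5; XL→S3.
Only (M, S5) has each player best-responding; Nash payoffs (15, 8).
Brio's commitment gain: 13 − 8 = 5.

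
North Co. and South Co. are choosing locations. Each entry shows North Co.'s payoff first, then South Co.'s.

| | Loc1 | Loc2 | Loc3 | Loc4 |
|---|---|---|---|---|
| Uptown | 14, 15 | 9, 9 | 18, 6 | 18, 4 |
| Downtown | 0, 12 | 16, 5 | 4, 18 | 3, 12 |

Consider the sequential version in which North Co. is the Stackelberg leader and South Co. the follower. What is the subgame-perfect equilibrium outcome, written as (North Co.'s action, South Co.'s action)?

Backward induction with North Co. moving first.
- Uptown → South Co. plays Loc1 (best of 15, 9, 6, 4); North Co. gets 14.
- Downtown → South Co. plays Loc3 (best of 12, 5, 18, 12); North Co. gets 4.
North Co.'s induced payoffs are 14, 4, so North Co. commits to Uptown. Subgame-perfect outcome: (Uptown, Loc1) with payoffs (14, 15).

(Uptown, Loc1)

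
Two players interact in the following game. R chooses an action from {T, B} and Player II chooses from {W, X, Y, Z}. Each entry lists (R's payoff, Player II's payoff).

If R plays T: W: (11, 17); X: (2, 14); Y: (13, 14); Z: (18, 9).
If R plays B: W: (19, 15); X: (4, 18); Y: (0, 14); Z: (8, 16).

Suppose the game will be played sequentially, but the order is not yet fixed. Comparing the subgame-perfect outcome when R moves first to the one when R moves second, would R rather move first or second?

If R leads: Player II's best replies are T→W, B→X; R's induced payoffs 11, 4; outcome (T, W), payoffs (11, 17).
If Player II leads: R's best replies are W→B, X→B, Y→T, Z→T; Player II's induced payoffs 15, 18, 14, 9; outcome (B, X), payoffs (4, 18).
R gets 11 moving first and 4 moving second, so R prefers to move first.

first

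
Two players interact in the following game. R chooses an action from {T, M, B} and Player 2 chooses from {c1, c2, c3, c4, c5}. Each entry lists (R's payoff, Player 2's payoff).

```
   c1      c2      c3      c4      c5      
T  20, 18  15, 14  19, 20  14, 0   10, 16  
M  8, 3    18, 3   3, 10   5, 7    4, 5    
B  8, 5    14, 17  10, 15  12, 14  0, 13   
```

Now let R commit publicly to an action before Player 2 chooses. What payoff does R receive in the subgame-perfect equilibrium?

19

Backward induction with R moving first.
- T → Player 2 plays c3 (best of 18, 14, 20, 0, 16); R gets 19.
- M → Player 2 plays c3 (best of 3, 3, 10, 7, 5); R gets 3.
- B → Player 2 plays c2 (best of 5, 17, 15, 14, 13); R gets 14.
Among 19, 3, 14, the best is 19 at T. Subgame-perfect outcome: (T, c3) with payoffs (19, 20).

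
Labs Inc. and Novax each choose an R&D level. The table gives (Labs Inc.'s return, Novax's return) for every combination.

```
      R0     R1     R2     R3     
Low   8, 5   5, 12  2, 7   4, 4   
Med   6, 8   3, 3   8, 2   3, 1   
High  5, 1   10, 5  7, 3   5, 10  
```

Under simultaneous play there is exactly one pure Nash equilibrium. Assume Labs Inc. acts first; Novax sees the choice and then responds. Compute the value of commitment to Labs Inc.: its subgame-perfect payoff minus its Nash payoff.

Solve by backward induction (Labs Inc. leads).
- Low: BR = R1, leader payoff 5.
- Med: BR = R0, leader payoff 6.
- High: BR = R3, leader payoff 5.
Among 5, 6, 5, the best is 6 at Med. Subgame-perfect outcome: (Med, R0) with payoffs (6, 8).
Now find the simultaneous Nash equilibrium.
Labs Inc.'s best replies: R0→Low; R1→High; R2→Med; R3→High.
Novax's best replies: Low→R1; Med→R0; High→R3.
The unique mutual best reply is (High, R3), giving (5, 10).
Labs Inc.'s commitment gain: 6 − 5 = 1.

1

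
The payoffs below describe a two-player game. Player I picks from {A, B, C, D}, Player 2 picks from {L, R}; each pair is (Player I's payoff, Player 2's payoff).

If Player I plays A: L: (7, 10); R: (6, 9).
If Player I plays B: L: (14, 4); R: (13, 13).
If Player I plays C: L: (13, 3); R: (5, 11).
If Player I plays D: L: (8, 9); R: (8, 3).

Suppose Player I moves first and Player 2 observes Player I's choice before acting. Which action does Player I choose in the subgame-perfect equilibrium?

Work backward from Player 2's decision.
- A: Player 2 compares 10, 9 and picks L; Player I would get 7.
- B: Player 2 compares 4, 13 and picks R; Player I would get 13.
- C: Player 2 compares 3, 11 and picks R; Player I would get 5.
- D: Player 2 compares 9, 3 and picks L; Player I would get 8.
Player I's induced payoffs are 7, 13, 5, 8, so Player I commits to B. Subgame-perfect outcome: (B, R) with payoffs (13, 13).

B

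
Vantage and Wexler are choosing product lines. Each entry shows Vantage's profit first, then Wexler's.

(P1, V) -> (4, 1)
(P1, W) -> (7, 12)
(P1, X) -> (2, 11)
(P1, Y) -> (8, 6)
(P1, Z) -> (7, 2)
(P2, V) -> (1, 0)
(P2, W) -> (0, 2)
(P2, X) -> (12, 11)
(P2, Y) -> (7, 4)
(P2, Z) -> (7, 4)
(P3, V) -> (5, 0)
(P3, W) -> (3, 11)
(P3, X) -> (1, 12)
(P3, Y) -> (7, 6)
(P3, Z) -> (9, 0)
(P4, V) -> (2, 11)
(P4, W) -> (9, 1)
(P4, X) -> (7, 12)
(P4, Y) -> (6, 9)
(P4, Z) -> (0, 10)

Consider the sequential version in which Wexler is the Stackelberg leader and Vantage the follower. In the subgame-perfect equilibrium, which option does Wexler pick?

X

Vantage best-responds to each possible Wexler move:
- V: Vantage compares 4, 1, 5, 2 and picks P3; Wexler would get 0.
- W: Vantage compares 7, 0, 3, 9 and picks P4; Wexler would get 1.
- X: Vantage compares 2, 12, 1, 7 and picks P2; Wexler would get 11.
- Y: Vantage compares 8, 7, 7, 6 and picks P1; Wexler would get 6.
- Z: Vantage compares 7, 7, 9, 0 and picks P3; Wexler would get 0.
Maximizing over 0, 1, 11, 6, 0, Wexler chooses X. Subgame-perfect outcome: (P2, X) with payoffs (12, 11).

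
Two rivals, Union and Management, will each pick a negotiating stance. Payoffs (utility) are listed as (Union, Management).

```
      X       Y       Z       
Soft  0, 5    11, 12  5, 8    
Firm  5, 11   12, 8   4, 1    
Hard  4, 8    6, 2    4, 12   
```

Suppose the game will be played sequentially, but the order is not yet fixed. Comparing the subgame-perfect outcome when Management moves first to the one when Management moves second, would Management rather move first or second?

second

If Union leads: Management's best replies are Soft→Y, Firm→X, Hard→Z; Union's induced payoffs 11, 5, 4; outcome (Soft, Y), payoffs (11, 12).
If Management leads: Union's best replies are X→Firm, Y→Firm, Z→Soft; Management's induced payoffs 11, 8, 8; outcome (Firm, X), payoffs (5, 11).
Management gets 11 moving first and 12 moving second, so Management prefers to move second.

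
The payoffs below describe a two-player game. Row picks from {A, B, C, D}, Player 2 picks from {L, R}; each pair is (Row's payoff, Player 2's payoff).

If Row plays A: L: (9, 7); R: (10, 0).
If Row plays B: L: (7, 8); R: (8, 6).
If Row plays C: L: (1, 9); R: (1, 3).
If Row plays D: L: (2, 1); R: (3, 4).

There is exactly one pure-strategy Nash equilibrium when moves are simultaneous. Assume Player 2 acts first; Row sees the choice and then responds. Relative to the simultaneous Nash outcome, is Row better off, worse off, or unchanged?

Work backward from Row's decision.
- L: BR = A, leader payoff 7.
- R: BR = A, leader payoff 0.
Maximizing over 7, 0, Player 2 chooses L. Subgame-perfect outcome: (A, L) with payoffs (9, 7).
Now find the simultaneous Nash equilibrium.
Row's best replies: L→A; R→A.
Player 2's best replies: A→L; B→L; C→L; D→R.
Only (A, L) has each player best-responding; Nash payoffs (9, 7).
Row earns 9 sequentially versus 9 at the Nash outcome: unchanged.

unchanged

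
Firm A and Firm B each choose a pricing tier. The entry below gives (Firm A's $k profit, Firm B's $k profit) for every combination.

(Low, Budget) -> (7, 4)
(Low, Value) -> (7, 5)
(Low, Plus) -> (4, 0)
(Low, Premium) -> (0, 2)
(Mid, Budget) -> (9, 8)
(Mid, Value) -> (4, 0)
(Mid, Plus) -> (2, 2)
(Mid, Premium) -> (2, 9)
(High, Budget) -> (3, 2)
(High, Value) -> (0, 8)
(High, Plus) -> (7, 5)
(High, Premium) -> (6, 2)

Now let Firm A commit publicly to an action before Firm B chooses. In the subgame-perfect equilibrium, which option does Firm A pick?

Work backward from Firm B's decision.
- Low: BR = Value, leader payoff 7.
- Mid: BR = Premium, leader payoff 2.
- High: BR = Value, leader payoff 0.
Firm A's induced payoffs are 7, 2, 0, so Firm A commits to Low. Subgame-perfect outcome: (Low, Value) with payoffs (7, 5).

Low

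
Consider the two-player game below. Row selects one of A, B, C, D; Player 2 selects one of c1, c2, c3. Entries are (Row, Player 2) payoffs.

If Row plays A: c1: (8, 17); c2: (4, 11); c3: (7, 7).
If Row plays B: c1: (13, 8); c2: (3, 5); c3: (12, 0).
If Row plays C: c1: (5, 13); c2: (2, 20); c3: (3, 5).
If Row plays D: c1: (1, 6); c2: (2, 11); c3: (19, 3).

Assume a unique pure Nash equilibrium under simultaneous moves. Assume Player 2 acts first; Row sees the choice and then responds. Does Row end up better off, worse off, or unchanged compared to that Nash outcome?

Solve by backward induction (Player 2 leads).
- c1 → Row plays B (best of 8, 13, 5, 1); Player 2 gets 8.
- c2 → Row plays A (best of 4, 3, 2, 2); Player 2 gets 11.
- c3 → Row plays D (best of 7, 12, 3, 19); Player 2 gets 3.
Maximizing over 8, 11, 3, Player 2 chooses c2. Subgame-perfect outcome: (A, c2) with payoffs (4, 11).
Now find the simultaneous Nash equilibrium.
Row's best replies: c1→B; c2→A; c3→D.
Player 2's best replies: A→c1; B→c1; C→c2; D→c2.
Only (B, c1) has each player best-responding; Nash payoffs (13, 8).
Row earns 4 sequentially versus 13 at the Nash outcome: worse off.

worse off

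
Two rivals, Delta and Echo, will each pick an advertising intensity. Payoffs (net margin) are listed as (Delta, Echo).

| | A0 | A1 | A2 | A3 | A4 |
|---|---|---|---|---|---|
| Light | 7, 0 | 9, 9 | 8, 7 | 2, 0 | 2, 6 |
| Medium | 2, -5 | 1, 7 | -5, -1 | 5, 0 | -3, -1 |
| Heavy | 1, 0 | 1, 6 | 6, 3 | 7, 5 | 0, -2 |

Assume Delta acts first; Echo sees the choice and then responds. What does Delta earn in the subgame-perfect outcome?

Solve by backward induction (Delta leads).
- Light: Echo compares 0, 9, 7, 0, 6 and picks A1; Delta would get 9.
- Medium: Echo compares -5, 7, -1, 0, -1 and picks A1; Delta would get 1.
- Heavy: Echo compares 0, 6, 3, 5, -2 and picks A1; Delta would get 1.
Maximizing over 9, 1, 1, Delta chooses Light. Subgame-perfect outcome: (Light, A1) with payoffs (9, 9).

9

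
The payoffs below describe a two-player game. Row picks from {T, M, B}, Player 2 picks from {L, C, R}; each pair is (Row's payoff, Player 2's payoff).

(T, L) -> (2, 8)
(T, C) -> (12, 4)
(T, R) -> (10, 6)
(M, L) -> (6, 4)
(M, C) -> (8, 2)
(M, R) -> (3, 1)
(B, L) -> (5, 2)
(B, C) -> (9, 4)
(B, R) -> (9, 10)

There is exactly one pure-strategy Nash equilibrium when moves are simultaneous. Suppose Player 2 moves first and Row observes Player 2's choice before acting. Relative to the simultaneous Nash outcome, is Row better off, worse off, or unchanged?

better off

Solve by backward induction (Player 2 leads).
- L: Row compares 2, 6, 5 and picks M; Player 2 would get 4.
- C: Row compares 12, 8, 9 and picks T; Player 2 would get 4.
- R: Row compares 10, 3, 9 and picks T; Player 2 would get 6.
Maximizing over 4, 4, 6, Player 2 chooses R. Subgame-perfect outcome: (T, R) with payoffs (10, 6).
Now find the simultaneous Nash equilibrium.
Row's best replies: L→M; C→T; R→T.
Player 2's best replies: T→L; M→L; B→R.
Only (M, L) has each player best-responding; Nash payoffs (6, 4).
Row earns 10 sequentially versus 6 at the Nash outcome: better off.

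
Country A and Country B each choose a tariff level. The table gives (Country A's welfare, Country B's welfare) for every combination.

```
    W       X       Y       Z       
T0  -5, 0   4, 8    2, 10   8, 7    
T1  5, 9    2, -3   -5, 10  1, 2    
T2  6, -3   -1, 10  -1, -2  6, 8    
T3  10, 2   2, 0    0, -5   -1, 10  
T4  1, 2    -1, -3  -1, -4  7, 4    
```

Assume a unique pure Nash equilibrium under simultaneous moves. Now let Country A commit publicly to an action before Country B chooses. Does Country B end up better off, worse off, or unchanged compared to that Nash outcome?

worse off

Country B best-responds to each possible Country A move:
- T0: Country B compares 0, 8, 10, 7 and picks Y; Country A would get 2.
- T1: Country B compares 9, -3, 10, 2 and picks Y; Country A would get -5.
- T2: Country B compares -3, 10, -2, 8 and picks X; Country A would get -1.
- T3: Country B compares 2, 0, -5, 10 and picks Z; Country A would get -1.
- T4: Country B compares 2, -3, -4, 4 and picks Z; Country A would get 7.
Maximizing over 2, -5, -1, -1, 7, Country A chooses T4. Subgame-perfect outcome: (T4, Z) with payoffs (7, 4).
Under simultaneous play:
Country A's best replies: W→T3; X→T0; Y→T0; Z→T0.
Country B's best replies: T0→Y; T1→Y; T2→X; T3→Z; T4→Z.
The unique mutual best reply is (T0, Y), giving (2, 10).
Country B earns 4 sequentially versus 10 at the Nash outcome: worse off.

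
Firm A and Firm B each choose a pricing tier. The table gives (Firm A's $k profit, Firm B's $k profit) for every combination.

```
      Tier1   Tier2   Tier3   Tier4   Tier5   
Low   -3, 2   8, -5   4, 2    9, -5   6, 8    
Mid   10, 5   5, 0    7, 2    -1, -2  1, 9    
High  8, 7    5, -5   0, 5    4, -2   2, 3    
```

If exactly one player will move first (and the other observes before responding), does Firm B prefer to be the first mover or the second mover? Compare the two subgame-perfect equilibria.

If Firm A leads: Firm B's best replies are Low→Tier5, Mid→Tier5, High→Tier1; Firm A's induced payoffs 6, 1, 8; outcome (High, Tier1), payoffs (8, 7).
If Firm B leads: Firm A's best replies are Tier1→Mid, Tier2→Low, Tier3→Mid, Tier4→Low, Tier5→Low; Firm B's induced payoffs 5, -5, 2, -5, 8; outcome (Low, Tier5), payoffs (6, 8).
Firm B gets 8 moving first and 7 moving second, so Firm B prefers to move first.

first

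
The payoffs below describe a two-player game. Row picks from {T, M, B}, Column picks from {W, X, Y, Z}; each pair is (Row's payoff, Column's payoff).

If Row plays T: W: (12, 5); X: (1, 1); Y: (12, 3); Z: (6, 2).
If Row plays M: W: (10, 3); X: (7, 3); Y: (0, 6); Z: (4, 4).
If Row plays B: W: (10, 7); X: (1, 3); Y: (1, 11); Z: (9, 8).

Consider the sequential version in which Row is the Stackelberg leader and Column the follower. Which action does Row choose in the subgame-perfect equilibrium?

T

Backward induction with Row moving first.
- T: Column compares 5, 1, 3, 2 and picks W; Row would get 12.
- M: Column compares 3, 3, 6, 4 and picks Y; Row would get 0.
- B: Column compares 7, 3, 11, 8 and picks Y; Row would get 1.
Maximizing over 12, 0, 1, Row chooses T. Subgame-perfect outcome: (T, W) with payoffs (12, 5).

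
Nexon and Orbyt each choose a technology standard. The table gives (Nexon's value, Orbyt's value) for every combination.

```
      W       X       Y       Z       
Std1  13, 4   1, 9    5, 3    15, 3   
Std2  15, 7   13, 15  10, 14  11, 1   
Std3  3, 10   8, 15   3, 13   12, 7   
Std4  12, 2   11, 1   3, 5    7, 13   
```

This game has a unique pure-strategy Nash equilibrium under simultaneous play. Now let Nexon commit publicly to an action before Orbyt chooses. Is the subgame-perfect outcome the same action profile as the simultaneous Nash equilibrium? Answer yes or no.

Solve by backward induction (Nexon leads).
- Std1: BR = X, leader payoff 1.
- Std2: BR = X, leader payoff 13.
- Std3: BR = X, leader payoff 8.
- Std4: BR = Z, leader payoff 7.
Maximizing over 1, 13, 8, 7, Nexon chooses Std2. Subgame-perfect outcome: (Std2, X) with payoffs (13, 15).
For the simultaneous game, intersect best replies.
Nexon's best replies: W→Std2; X→Std2; Y→Std2; Z→Std1.
Orbyt's best replies: Std1→X; Std2→X; Std3→X; Std4→Z.
The unique mutual best reply is (Std2, X), giving (13, 15).
Sequential outcome (Std2, X) coincides with the Nash profile (Std2, X).

yes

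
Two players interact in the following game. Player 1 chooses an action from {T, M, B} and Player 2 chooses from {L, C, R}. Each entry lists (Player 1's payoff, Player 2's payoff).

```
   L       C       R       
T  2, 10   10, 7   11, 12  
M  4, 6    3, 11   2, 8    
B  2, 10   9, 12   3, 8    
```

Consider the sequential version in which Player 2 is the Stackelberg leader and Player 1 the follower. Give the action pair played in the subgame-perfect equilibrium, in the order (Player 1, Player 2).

Player 1 best-responds to each possible Player 2 move:
- L: BR = M, leader payoff 6.
- C: BR = T, leader payoff 7.
- R: BR = T, leader payoff 12.
Player 2's induced payoffs are 6, 7, 12, so Player 2 commits to R. Subgame-perfect outcome: (T, R) with payoffs (11, 12).

(T, R)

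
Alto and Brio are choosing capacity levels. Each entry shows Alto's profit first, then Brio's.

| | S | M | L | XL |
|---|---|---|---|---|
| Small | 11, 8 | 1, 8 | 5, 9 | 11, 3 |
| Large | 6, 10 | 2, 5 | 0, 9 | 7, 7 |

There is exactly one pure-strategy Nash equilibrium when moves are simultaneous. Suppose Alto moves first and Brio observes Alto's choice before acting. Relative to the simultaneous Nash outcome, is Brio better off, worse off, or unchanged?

Work backward from Brio's decision.
- Small: BR = L, leader payoff 5.
- Large: BR = S, leader payoff 6.
Among 5, 6, the best is 6 at Large. Subgame-perfect outcome: (Large, S) with payoffs (6, 10).
Under simultaneous play:
Alto's best replies: S→Small; M→Large; L→Small; XL→Small.
Brio's best replies: Small→L; Large→S.
The unique mutual best reply is (Small, L), giving (5, 9).
Brio earns 10 sequentially versus 9 at the Nash outcome: better off.

better off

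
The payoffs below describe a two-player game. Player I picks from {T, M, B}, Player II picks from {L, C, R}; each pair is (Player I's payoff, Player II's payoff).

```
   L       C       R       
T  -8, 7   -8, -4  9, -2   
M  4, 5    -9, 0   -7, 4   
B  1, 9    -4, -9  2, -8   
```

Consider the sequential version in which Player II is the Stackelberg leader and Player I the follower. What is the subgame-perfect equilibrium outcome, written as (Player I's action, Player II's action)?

Solve by backward induction (Player II leads).
- L → Player I plays M (best of -8, 4, 1); Player II gets 5.
- C → Player I plays B (best of -8, -9, -4); Player II gets -9.
- R → Player I plays T (best of 9, -7, 2); Player II gets -2.
Among 5, -9, -2, the best is 5 at L. Subgame-perfect outcome: (M, L) with payoffs (4, 5).

(M, L)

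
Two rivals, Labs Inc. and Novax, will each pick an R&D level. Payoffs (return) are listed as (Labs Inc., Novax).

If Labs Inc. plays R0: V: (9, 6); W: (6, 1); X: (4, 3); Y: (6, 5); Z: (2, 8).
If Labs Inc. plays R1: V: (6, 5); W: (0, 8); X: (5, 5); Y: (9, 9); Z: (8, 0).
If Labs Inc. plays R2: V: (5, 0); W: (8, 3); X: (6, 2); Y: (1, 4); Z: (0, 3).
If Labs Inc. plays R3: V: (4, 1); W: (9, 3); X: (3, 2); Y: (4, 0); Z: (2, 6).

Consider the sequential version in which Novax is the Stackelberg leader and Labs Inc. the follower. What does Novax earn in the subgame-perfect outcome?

9

Solve by backward induction (Novax leads).
- V: BR = R0, leader payoff 6.
- W: BR = R3, leader payoff 3.
- X: BR = R2, leader payoff 2.
- Y: BR = R1, leader payoff 9.
- Z: BR = R1, leader payoff 0.
Among 6, 3, 2, 9, 0, the best is 9 at Y. Subgame-perfect outcome: (R1, Y) with payoffs (9, 9).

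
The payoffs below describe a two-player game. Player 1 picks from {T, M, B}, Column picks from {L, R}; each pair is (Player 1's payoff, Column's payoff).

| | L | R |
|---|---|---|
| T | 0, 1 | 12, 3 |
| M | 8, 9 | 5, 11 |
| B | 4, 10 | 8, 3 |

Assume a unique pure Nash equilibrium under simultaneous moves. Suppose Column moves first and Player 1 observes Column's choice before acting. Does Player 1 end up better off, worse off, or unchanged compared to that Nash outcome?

Backward induction with Column moving first.
- L → Player 1 plays M (best of 0, 8, 4); Column gets 9.
- R → Player 1 plays T (best of 12, 5, 8); Column gets 3.
Among 9, 3, the best is 9 at L. Subgame-perfect outcome: (M, L) with payoffs (8, 9).
Under simultaneous play:
Player 1's best replies: L→M; R→T.
Column's best replies: T→R; M→R; B→L.
The unique mutual best reply is (T, R), giving (12, 3).
Player 1 earns 8 sequentially versus 12 at the Nash outcome: worse off.

worse off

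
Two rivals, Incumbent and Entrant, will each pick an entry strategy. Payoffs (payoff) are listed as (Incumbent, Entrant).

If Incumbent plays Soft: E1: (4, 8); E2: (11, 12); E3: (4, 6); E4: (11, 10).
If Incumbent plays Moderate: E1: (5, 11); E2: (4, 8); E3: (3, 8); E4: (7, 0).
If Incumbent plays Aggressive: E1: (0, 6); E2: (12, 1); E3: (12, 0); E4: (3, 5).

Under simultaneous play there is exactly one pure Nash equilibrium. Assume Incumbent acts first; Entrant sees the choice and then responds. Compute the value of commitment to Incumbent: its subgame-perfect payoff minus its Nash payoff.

Entrant best-responds to each possible Incumbent move:
- Soft → Entrant plays E2 (best of 8, 12, 6, 10); Incumbent gets 11.
- Moderate → Entrant plays E1 (best of 11, 8, 8, 0); Incumbent gets 5.
- Aggressive → Entrant plays E1 (best of 6, 1, 0, 5); Incumbent gets 0.
Among 11, 5, 0, the best is 11 at Soft. Subgame-perfect outcome: (Soft, E2) with payoffs (11, 12).
For the simultaneous game, intersect best replies.
Incumbent's best replies: E1→Moderate; E2→Aggressive; E3→Aggressive; E4→Soft.
Entrant's best replies: Soft→E2; Moderate→E1; Aggressive→E1.
Only (Moderate, E1) has each player best-responding; Nash payoffs (5, 11).
Incumbent's commitment gain: 11 − 5 = 6.

6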